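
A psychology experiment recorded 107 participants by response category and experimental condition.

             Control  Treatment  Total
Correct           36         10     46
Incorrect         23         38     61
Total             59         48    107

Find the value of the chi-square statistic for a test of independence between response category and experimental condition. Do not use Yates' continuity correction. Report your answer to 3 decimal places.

Grand total N = 107.
Expected counts (row total × column total / N):
  Correct, Control: 46×59/107 = 25.3645
  Correct, Treatment: 46×48/107 = 20.6355
  Incorrect, Control: 61×59/107 = 33.6355
  Incorrect, Treatment: 61×48/107 = 27.3645
Contributions (O − E)²/E:
  (36 − 25.3645)²/25.3645 = 4.4595
  (10 − 20.6355)²/20.6355 = 5.4815
  (23 − 33.6355)²/33.6355 = 3.3629
  (38 − 27.3645)²/27.3645 = 4.1336
χ² = 4.4595 + 5.4815 + 3.3629 + 4.1336 = 17.438

17.438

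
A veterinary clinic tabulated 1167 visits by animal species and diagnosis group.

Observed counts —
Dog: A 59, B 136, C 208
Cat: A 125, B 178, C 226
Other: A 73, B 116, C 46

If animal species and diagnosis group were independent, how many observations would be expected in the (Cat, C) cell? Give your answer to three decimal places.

217.584

Row total (Cat) = 529; column total (C) = 480; grand total N = 1167.
Expected count = (row total × column total) / N = 529 × 480 / 1167 = 217.584.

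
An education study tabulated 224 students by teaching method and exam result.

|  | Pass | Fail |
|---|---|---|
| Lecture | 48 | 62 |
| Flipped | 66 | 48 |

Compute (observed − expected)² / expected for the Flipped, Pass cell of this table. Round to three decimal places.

Row total (Flipped) = 114; column total (Pass) = 114; N = 224.
Expected count E = 114 × 114 / 224 = 58.01786.
Contribution = (O − E)²/E = (66 − 58.01786)² / 58.01786 = 1.098.

1.098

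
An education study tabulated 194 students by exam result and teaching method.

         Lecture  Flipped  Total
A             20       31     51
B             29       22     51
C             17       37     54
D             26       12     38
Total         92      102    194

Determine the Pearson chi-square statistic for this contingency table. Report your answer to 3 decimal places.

Grand total N = 194.
Expected counts (row total × column total / N):
  A, Lecture: 51×92/194 = 24.1856
  A, Flipped: 51×102/194 = 26.8144
  B, Lecture: 51×92/194 = 24.1856
  B, Flipped: 51×102/194 = 26.8144
  C, Lecture: 54×92/194 = 25.6082
  C, Flipped: 54×102/194 = 28.3918
  D, Lecture: 38×92/194 = 18.0206
  D, Flipped: 38×102/194 = 19.9794
Contributions (O − E)²/E:
  (20 − 24.1856)²/24.1856 = 0.7244
  (31 − 26.8144)²/26.8144 = 0.6534
  (29 − 24.1856)²/24.1856 = 0.9584
  (22 − 26.8144)²/26.8144 = 0.8644
  (17 − 25.6082)²/25.6082 = 2.8936
  (37 − 28.3918)²/28.3918 = 2.6099
  (26 − 18.0206)²/18.0206 = 3.5332
  (12 − 19.9794)²/19.9794 = 3.1868
χ² = 0.7244 + 0.6534 + 0.9584 + 0.8644 + 2.8936 + 2.6099 + 3.5332 + 3.1868 = 15.424

15.424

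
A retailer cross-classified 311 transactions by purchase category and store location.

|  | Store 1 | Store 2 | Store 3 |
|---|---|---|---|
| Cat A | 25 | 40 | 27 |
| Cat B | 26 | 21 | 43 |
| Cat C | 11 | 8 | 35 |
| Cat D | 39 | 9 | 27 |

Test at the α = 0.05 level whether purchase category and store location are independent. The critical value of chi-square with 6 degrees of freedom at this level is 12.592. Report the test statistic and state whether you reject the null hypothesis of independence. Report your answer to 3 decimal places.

Row totals: 92, 90, 54, 75. Column totals: 101, 78, 132. Grand total N = 311.
Expected counts (row total × column total / N):
  Cat A, Store 1: 92×101/311 = 29.8778
  Cat A, Store 2: 92×78/311 = 23.0740
  Cat A, Store 3: 92×132/311 = 39.0482
  Cat B, Store 1: 90×101/311 = 29.2283
  Cat B, Store 2: 90×78/311 = 22.5723
  Cat B, Store 3: 90×132/311 = 38.1994
  Cat C, Store 1: 54×101/311 = 17.5370
  Cat C, Store 2: 54×78/311 = 13.5434
  Cat C, Store 3: 54×132/311 = 22.9196
  Cat D, Store 1: 75×101/311 = 24.3569
  Cat D, Store 2: 75×78/311 = 18.8103
  Cat D, Store 3: 75×132/311 = 31.8328
Contributions (O − E)²/E:
  (25 − 29.8778)²/29.8778 = 0.7963
  (40 − 23.0740)²/23.0740 = 12.4161
  (27 − 39.0482)²/39.0482 = 3.7174
  (26 − 29.2283)²/29.2283 = 0.3566
  (21 − 22.5723)²/22.5723 = 0.1095
  (43 − 38.1994)²/38.1994 = 0.6033
  (11 − 17.5370)²/17.5370 = 2.4367
  (8 − 13.5434)²/13.5434 = 2.2689
  (35 − 22.9196)²/22.9196 = 6.3673
  (39 − 24.3569)²/24.3569 = 8.8033
  (9 − 18.8103)²/18.8103 = 5.1165
  (27 − 31.8328)²/31.8328 = 0.7337
χ² = 0.7963 + 12.4161 + 3.7174 + 0.3566 + 0.1095 + 0.6033 + 2.4367 + 2.2689 + 6.3673 + 8.8033 + 5.1165 + 0.7337 = 43.726
df = (4−1)(3−1) = 6. Since 43.726 > 12.592, reject the null hypothesis of independence at α = 0.05.

43.726; reject H₀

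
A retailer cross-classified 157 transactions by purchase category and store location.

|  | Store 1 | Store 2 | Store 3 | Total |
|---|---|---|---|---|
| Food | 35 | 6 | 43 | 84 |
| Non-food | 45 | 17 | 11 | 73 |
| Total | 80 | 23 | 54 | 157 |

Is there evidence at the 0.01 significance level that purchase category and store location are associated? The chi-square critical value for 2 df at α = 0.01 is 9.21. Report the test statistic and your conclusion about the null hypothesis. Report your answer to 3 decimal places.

Grand total N = 157.
Expected counts (row total × column total / N):
  Food, Store 1: 84×80/157 = 42.8025
  Food, Store 2: 84×23/157 = 12.3057
  Food, Store 3: 84×54/157 = 28.8917
  Non-food, Store 1: 73×80/157 = 37.1975
  Non-food, Store 2: 73×23/157 = 10.6943
  Non-food, Store 3: 73×54/157 = 25.1083
Contributions (O − E)²/E:
  (35 − 42.8025)²/42.8025 = 1.4223
  (6 − 12.3057)²/12.3057 = 3.2312
  (43 − 28.8917)²/28.8917 = 6.8893
  (45 − 37.1975)²/37.1975 = 1.6366
  (17 − 10.6943)²/10.6943 = 3.7180
  (11 − 25.1083)²/25.1083 = 7.9274
χ² = 1.4223 + 3.2312 + 6.8893 + 1.6366 + 3.7180 + 7.9274 = 24.825
df = (2−1)(3−1) = 2. Since 24.825 > 9.21, reject the null hypothesis of independence at α = 0.01.

24.825; reject H₀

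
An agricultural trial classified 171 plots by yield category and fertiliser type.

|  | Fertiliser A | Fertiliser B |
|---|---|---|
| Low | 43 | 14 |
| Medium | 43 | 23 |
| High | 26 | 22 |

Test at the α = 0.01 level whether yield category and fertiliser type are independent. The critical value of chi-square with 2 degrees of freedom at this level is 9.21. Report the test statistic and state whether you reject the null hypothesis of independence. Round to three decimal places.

5.223; fail to reject H₀

Row totals: 57, 66, 48. Column totals: 112, 59. Grand total N = 171.
Expected counts (row total × column total / N):
  Low, Fertiliser A: 57×112/171 = 37.3333
  Low, Fertiliser B: 57×59/171 = 19.6667
  Medium, Fertiliser A: 66×112/171 = 43.2281
  Medium, Fertiliser B: 66×59/171 = 22.7719
  High, Fertiliser A: 48×112/171 = 31.4386
  High, Fertiliser B: 48×59/171 = 16.5614
Contributions (O − E)²/E:
  (43 − 37.3333)²/37.3333 = 0.8601
  (14 − 19.6667)²/19.6667 = 1.6328
  (43 − 43.2281)²/43.2281 = 0.0012
  (23 − 22.7719)²/22.7719 = 0.0023
  (26 − 31.4386)²/31.4386 = 0.9408
  (22 − 16.5614)²/16.5614 = 1.7860
χ² = 0.8601 + 1.6328 + 0.0012 + 0.0023 + 0.9408 + 1.7860 = 5.223
df = (3−1)(2−1) = 2. Since 5.223 < 9.21, fail to reject the null hypothesis of independence at α = 0.01.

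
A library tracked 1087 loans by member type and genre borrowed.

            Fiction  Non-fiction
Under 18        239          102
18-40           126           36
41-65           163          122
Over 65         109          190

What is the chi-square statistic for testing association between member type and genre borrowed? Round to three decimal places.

103.784

Row totals: 341, 162, 285, 299. Column totals: 637, 450. Grand total N = 1087.
Expected counts (row total × column total / N):
  Under 18, Fiction: 341×637/1087 = 199.8316
  Under 18, Non-fiction: 341×450/1087 = 141.1684
  18-40, Fiction: 162×637/1087 = 94.9347
  18-40, Non-fiction: 162×450/1087 = 67.0653
  41-65, Fiction: 285×637/1087 = 167.0147
  41-65, Non-fiction: 285×450/1087 = 117.9853
  Over 65, Fiction: 299×637/1087 = 175.2190
  Over 65, Non-fiction: 299×450/1087 = 123.7810
Contributions (O − E)²/E:
  (239 − 199.8316)²/199.8316 = 7.6773
  (102 − 141.1684)²/141.1684 = 10.8676
  (126 − 94.9347)²/94.9347 = 10.1654
  (36 − 67.0653)²/67.0653 = 14.3897
  (163 − 167.0147)²/167.0147 = 0.0965
  (122 − 117.9853)²/117.9853 = 0.1366
  (109 − 175.2190)²/175.2190 = 25.0256
  (190 − 123.7810)²/123.7810 = 35.4251
χ² = 7.6773 + 10.8676 + 10.1654 + 14.3897 + 0.0965 + 0.1366 + 25.0256 + 35.4251 = 103.784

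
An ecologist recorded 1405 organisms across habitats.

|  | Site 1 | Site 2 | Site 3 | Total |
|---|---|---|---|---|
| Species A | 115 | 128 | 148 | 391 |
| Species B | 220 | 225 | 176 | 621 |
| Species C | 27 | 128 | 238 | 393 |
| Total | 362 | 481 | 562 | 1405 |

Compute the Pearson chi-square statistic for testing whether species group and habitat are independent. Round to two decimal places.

Grand total N = 1405.
Expected counts (row total × column total / N):
  Species A, Site 1: 391×362/1405 = 100.742
  Species A, Site 2: 391×481/1405 = 133.858
  Species A, Site 3: 391×562/1405 = 156.400
  Species B, Site 1: 621×362/1405 = 160.001
  Species B, Site 2: 621×481/1405 = 212.599
  Species B, Site 3: 621×562/1405 = 248.400
  Species C, Site 1: 393×362/1405 = 101.257
  Species C, Site 2: 393×481/1405 = 134.543
  Species C, Site 3: 393×562/1405 = 157.200
Contributions (O − E)²/E:
  (115 − 100.742)²/100.742 = 2.0179
  (128 − 133.858)²/133.858 = 0.2564
  (148 − 156.400)²/156.400 = 0.4512
  (220 − 160.001)²/160.001 = 22.4991
  (225 − 212.599)²/212.599 = 0.7234
  (176 − 248.400)²/248.400 = 21.1021
  (27 − 101.257)²/101.257 = 54.4565
  (128 − 134.543)²/134.543 = 0.3182
  (238 − 157.200)²/157.200 = 41.5308
χ² = 2.0179 + 0.2564 + 0.4512 + 22.4991 + 0.7234 + 21.1021 + 54.4565 + 0.3182 + 41.5308 = 143.36

143.36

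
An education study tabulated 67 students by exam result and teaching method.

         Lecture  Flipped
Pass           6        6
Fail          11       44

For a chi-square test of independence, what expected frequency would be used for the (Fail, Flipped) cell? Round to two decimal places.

Row total (Fail) = 55; column total (Flipped) = 50; grand total N = 67.
Expected count = (row total × column total) / N = 55 × 50 / 67 = 41.04.

41.04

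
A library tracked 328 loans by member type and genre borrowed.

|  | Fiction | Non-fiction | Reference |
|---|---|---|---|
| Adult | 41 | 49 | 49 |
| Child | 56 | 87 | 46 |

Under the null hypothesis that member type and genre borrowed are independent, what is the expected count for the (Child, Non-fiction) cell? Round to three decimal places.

Row total (Child) = 189; column total (Non-fiction) = 136; grand total N = 328.
Expected count = (row total × column total) / N = 189 × 136 / 328 = 78.366.

78.366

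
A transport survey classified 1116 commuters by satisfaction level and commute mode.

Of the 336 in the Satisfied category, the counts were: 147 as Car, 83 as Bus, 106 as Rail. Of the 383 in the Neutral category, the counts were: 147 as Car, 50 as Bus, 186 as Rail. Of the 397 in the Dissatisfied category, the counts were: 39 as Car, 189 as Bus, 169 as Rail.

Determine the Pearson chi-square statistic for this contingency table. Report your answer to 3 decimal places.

180.771

Row totals: 336, 383, 397. Column totals: 333, 322, 461. Grand total N = 1116.
Expected counts (row total × column total / N):
  Satisfied, Car: 336×333/1116 = 100.25806
  Satisfied, Bus: 336×322/1116 = 96.94624
  Satisfied, Rail: 336×461/1116 = 138.79570
  Neutral, Car: 383×333/1116 = 114.28226
  Neutral, Bus: 383×322/1116 = 110.50717
  Neutral, Rail: 383×461/1116 = 158.21057
  Dissatisfied, Car: 397×333/1116 = 118.45968
  Dissatisfied, Bus: 397×322/1116 = 114.54659
  Dissatisfied, Rail: 397×461/1116 = 163.99373
Contributions (O − E)²/E:
  (147 − 100.25806)²/100.25806 = 21.7919
  (83 − 96.94624)²/96.94624 = 2.0062
  (106 − 138.79570)²/138.79570 = 7.7492
  (147 − 114.28226)²/114.28226 = 9.3667
  (50 − 110.50717)²/110.50717 = 33.1301
  (186 − 158.21057)²/158.21057 = 4.8812
  (39 − 118.45968)²/118.45968 = 53.2995
  (189 − 114.54659)²/114.54659 = 48.3935
  (169 − 163.99373)²/163.99373 = 0.1528
χ² = 21.7919 + 2.0062 + 7.7492 + 9.3667 + 33.1301 + 4.8812 + 53.2995 + 48.3935 + 0.1528 = 180.771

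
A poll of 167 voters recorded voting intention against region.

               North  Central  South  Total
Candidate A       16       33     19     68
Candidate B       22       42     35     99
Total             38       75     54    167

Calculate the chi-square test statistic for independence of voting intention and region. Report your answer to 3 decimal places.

1.050

Grand total N = 167.
Expected counts (row total × column total / N):
  Candidate A, North: 68×38/167 = 15.4731
  Candidate A, Central: 68×75/167 = 30.5389
  Candidate A, South: 68×54/167 = 21.9880
  Candidate B, North: 99×38/167 = 22.5269
  Candidate B, Central: 99×75/167 = 44.4611
  Candidate B, South: 99×54/167 = 32.0120
Contributions (O − E)²/E:
  (16 − 15.4731)²/15.4731 = 0.0179
  (33 − 30.5389)²/30.5389 = 0.1983
  (19 − 21.9880)²/21.9880 = 0.4060
  (22 − 22.5269)²/22.5269 = 0.0123
  (42 − 44.4611)²/44.4611 = 0.1362
  (35 − 32.0120)²/32.0120 = 0.2789
χ² = 0.0179 + 0.1983 + 0.4060 + 0.0123 + 0.1362 + 0.2789 = 1.050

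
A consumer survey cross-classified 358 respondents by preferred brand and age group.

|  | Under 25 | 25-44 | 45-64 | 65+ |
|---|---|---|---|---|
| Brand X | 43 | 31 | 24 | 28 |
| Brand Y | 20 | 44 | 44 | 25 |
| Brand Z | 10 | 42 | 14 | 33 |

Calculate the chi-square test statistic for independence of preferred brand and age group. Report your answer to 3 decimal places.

39.474

Row totals: 126, 133, 99. Column totals: 73, 117, 82, 86. Grand total N = 358.
Expected counts (row total × column total / N):
  Brand X, Under 25: 126×73/358 = 25.6927
  Brand X, 25-44: 126×117/358 = 41.1788
  Brand X, 45-64: 126×82/358 = 28.8603
  Brand X, 65+: 126×86/358 = 30.2682
  Brand Y, Under 25: 133×73/358 = 27.1201
  Brand Y, 25-44: 133×117/358 = 43.4665
  Brand Y, 45-64: 133×82/358 = 30.4637
  Brand Y, 65+: 133×86/358 = 31.9497
  Brand Z, Under 25: 99×73/358 = 20.1872
  Brand Z, 25-44: 99×117/358 = 32.3547
  Brand Z, 45-64: 99×82/358 = 22.6760
  Brand Z, 65+: 99×86/358 = 23.7821
Contributions (O − E)²/E:
  (43 − 25.6927)²/25.6927 = 11.6587
  (31 − 41.1788)²/41.1788 = 2.5161
  (24 − 28.8603)²/28.8603 = 0.8185
  (28 − 30.2682)²/30.2682 = 0.1700
  (20 − 27.1201)²/27.1201 = 1.8693
  (44 − 43.4665)²/43.4665 = 0.0065
  (44 − 30.4637)²/30.4637 = 6.0147
  (25 − 31.9497)²/31.9497 = 1.5117
  (10 − 20.1872)²/20.1872 = 5.1408
  (42 − 32.3547)²/32.3547 = 2.8754
  (14 − 22.6760)²/22.6760 = 3.3195
  (33 − 23.7821)²/23.7821 = 3.5728
χ² = 11.6587 + 2.5161 + 0.8185 + 0.1700 + 1.8693 + 0.0065 + 6.0147 + 1.5117 + 5.1408 + 2.8754 + 3.3195 + 3.5728 = 39.474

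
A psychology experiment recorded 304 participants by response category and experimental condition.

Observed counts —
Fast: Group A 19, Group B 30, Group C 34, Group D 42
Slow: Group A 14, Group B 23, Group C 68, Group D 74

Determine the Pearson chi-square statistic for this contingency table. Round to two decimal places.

12.65

Row totals: 125, 179. Column totals: 33, 53, 102, 116. Grand total N = 304.
Expected counts (row total × column total / N):
  Fast, Group A: 125×33/304 = 13.569
  Fast, Group B: 125×53/304 = 21.793
  Fast, Group C: 125×102/304 = 41.941
  Fast, Group D: 125×116/304 = 47.697
  Slow, Group A: 179×33/304 = 19.431
  Slow, Group B: 179×53/304 = 31.207
  Slow, Group C: 179×102/304 = 60.059
  Slow, Group D: 179×116/304 = 68.303
Contributions (O − E)²/E:
  (19 − 13.569)²/13.569 = 2.1738
  (30 − 21.793)²/21.793 = 3.0907
  (34 − 41.941)²/41.941 = 1.5035
  (42 − 47.697)²/47.697 = 0.6805
  (14 − 19.431)²/19.431 = 1.5180
  (23 − 31.207)²/31.207 = 2.1583
  (68 − 60.059)²/60.059 = 1.0500
  (74 − 68.303)²/68.303 = 0.4752
χ² = 2.1738 + 3.0907 + 1.5035 + 0.6805 + 1.5180 + 2.1583 + 1.0500 + 0.4752 = 12.65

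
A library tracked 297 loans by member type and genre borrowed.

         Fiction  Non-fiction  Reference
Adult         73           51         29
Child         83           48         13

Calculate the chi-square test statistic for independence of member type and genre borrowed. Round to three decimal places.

Row totals: 153, 144. Column totals: 156, 99, 42. Grand total N = 297.
Expected counts (row total × column total / N):
  Adult, Fiction: 153×156/297 = 80.3636
  Adult, Non-fiction: 153×99/297 = 51.0000
  Adult, Reference: 153×42/297 = 21.6364
  Child, Fiction: 144×156/297 = 75.6364
  Child, Non-fiction: 144×99/297 = 48.0000
  Child, Reference: 144×42/297 = 20.3636
Contributions (O − E)²/E:
  (73 − 80.3636)²/80.3636 = 0.6747
  (51 − 51.0000)²/51.0000 = 0.0000
  (29 − 21.6364)²/21.6364 = 2.5061
  (83 − 75.6364)²/75.6364 = 0.7169
  (48 − 48.0000)²/48.0000 = 0.0000
  (13 − 20.3636)²/20.3636 = 2.6627
χ² = 0.6747 + 0.0000 + 2.5061 + 0.7169 + 0.0000 + 2.6627 = 6.560

6.560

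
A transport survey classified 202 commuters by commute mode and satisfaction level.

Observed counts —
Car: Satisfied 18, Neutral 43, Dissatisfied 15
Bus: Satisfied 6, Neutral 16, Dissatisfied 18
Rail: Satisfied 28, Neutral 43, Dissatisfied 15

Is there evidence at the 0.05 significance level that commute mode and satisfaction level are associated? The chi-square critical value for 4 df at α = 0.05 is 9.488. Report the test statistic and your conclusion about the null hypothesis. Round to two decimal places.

Row totals: 76, 40, 86. Column totals: 52, 102, 48. Grand total N = 202.
Expected counts (row total × column total / N):
  Car, Satisfied: 76×52/202 = 19.564
  Car, Neutral: 76×102/202 = 38.376
  Car, Dissatisfied: 76×48/202 = 18.059
  Bus, Satisfied: 40×52/202 = 10.297
  Bus, Neutral: 40×102/202 = 20.198
  Bus, Dissatisfied: 40×48/202 = 9.505
  Rail, Satisfied: 86×52/202 = 22.139
  Rail, Neutral: 86×102/202 = 43.426
  Rail, Dissatisfied: 86×48/202 = 20.436
Contributions (O − E)²/E:
  (18 − 19.564)²/19.564 = 0.1250
  (43 − 38.376)²/38.376 = 0.5572
  (15 − 18.059)²/18.059 = 0.5182
  (6 − 10.297)²/10.297 = 1.7932
  (16 − 20.198)²/20.198 = 0.8725
  (18 − 9.505)²/9.505 = 7.5923
  (28 − 22.139)²/22.139 = 1.5516
  (43 − 43.426)²/43.426 = 0.0042
  (15 − 20.436)²/20.436 = 1.4460
χ² = 0.1250 + 0.5572 + 0.5182 + 1.7932 + 0.8725 + 7.5923 + 1.5516 + 0.0042 + 1.4460 = 14.46
df = (3−1)(3−1) = 4. Since 14.46 > 9.488, reject the null hypothesis of independence at α = 0.05.

14.46; reject H₀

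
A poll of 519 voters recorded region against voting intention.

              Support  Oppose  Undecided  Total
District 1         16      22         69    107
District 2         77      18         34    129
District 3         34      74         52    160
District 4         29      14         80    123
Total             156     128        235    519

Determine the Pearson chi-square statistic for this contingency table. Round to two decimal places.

132.71

Grand total N = 519.
Expected counts (row total × column total / N):
  District 1, Support: 107×156/519 = 32.162
  District 1, Oppose: 107×128/519 = 26.389
  District 1, Undecided: 107×235/519 = 48.449
  District 2, Support: 129×156/519 = 38.775
  District 2, Oppose: 129×128/519 = 31.815
  District 2, Undecided: 129×235/519 = 58.410
  District 3, Support: 160×156/519 = 48.092
  District 3, Oppose: 160×128/519 = 39.461
  District 3, Undecided: 160×235/519 = 72.447
  District 4, Support: 123×156/519 = 36.971
  District 4, Oppose: 123×128/519 = 30.335
  District 4, Undecided: 123×235/519 = 55.694
Contributions (O − E)²/E:
  (16 − 32.162)²/32.162 = 8.1217
  (22 − 26.389)²/26.389 = 0.7300
  (69 − 48.449)²/48.449 = 8.7173
  (77 − 38.775)²/38.775 = 37.6828
  (18 − 31.815)²/31.815 = 5.9989
  (34 − 58.410)²/58.410 = 10.2011
  (34 − 48.092)²/48.092 = 4.1293
  (74 − 39.461)²/39.461 = 30.2309
  (52 − 72.447)²/72.447 = 5.7708
  (29 − 36.971)²/36.971 = 1.7186
  (14 − 30.335)²/30.335 = 8.7962
  (80 − 55.694)²/55.694 = 10.6076
χ² = 8.1217 + 0.7300 + 8.7173 + 37.6828 + 5.9989 + 10.2011 + 4.1293 + 30.2309 + 5.7708 + 1.7186 + 8.7962 + 10.6076 = 132.71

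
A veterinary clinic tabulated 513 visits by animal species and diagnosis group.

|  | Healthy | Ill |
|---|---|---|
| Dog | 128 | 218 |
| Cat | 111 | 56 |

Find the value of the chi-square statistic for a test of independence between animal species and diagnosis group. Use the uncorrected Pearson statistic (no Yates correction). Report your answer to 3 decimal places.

Row totals: 346, 167. Column totals: 239, 274. Grand total N = 513.
Expected counts (row total × column total / N):
  Dog, Healthy: 346×239/513 = 161.1969
  Dog, Ill: 346×274/513 = 184.8031
  Cat, Healthy: 167×239/513 = 77.8031
  Cat, Ill: 167×274/513 = 89.1969
Contributions (O − E)²/E:
  (128 − 161.1969)²/161.1969 = 6.8366
  (218 − 184.8031)²/184.8031 = 5.9633
  (111 − 77.8031)²/77.8031 = 14.1644
  (56 − 89.1969)²/89.1969 = 12.3551
χ² = 6.8366 + 5.9633 + 14.1644 + 12.3551 = 39.319

39.319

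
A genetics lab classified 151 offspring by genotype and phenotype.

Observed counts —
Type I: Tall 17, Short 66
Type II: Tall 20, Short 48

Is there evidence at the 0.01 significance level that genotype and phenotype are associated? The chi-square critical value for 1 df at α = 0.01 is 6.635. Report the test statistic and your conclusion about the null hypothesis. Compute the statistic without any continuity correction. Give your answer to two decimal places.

Row totals: 83, 68. Column totals: 37, 114. Grand total N = 151.
Expected counts (row total × column total / N):
  Type I, Tall: 83×37/151 = 20.338
  Type I, Short: 83×114/151 = 62.662
  Type II, Tall: 68×37/151 = 16.662
  Type II, Short: 68×114/151 = 51.338
Contributions (O − E)²/E:
  (17 − 20.338)²/20.338 = 0.5479
  (66 − 62.662)²/62.662 = 0.1778
  (20 − 16.662)²/16.662 = 0.6687
  (48 − 51.338)²/51.338 = 0.2170
χ² = 0.5479 + 0.1778 + 0.6687 + 0.2170 = 1.61
df = (2−1)(2−1) = 1. Since 1.61 < 6.635, fail to reject the null hypothesis of independence at α = 0.01.

1.61; fail to reject H₀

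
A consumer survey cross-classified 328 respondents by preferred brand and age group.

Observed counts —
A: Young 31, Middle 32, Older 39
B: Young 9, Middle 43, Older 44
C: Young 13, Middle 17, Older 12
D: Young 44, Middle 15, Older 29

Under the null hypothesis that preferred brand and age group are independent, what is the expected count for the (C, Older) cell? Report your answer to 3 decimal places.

15.878

Row total (C) = 42; column total (Older) = 124; grand total N = 328.
Expected count = (row total × column total) / N = 42 × 124 / 328 = 15.878.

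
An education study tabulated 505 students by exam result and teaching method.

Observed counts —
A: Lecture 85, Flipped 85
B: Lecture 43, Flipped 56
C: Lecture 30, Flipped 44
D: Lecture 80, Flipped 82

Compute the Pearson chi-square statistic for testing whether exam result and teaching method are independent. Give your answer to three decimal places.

2.724

Row totals: 170, 99, 74, 162. Column totals: 238, 267. Grand total N = 505.
Expected counts (row total × column total / N):
  A, Lecture: 170×238/505 = 80.1188
  A, Flipped: 170×267/505 = 89.8812
  B, Lecture: 99×238/505 = 46.6574
  B, Flipped: 99×267/505 = 52.3426
  C, Lecture: 74×238/505 = 34.8752
  C, Flipped: 74×267/505 = 39.1248
  D, Lecture: 162×238/505 = 76.3485
  D, Flipped: 162×267/505 = 85.6515
Contributions (O − E)²/E:
  (85 − 80.1188)²/80.1188 = 0.2974
  (85 − 89.8812)²/89.8812 = 0.2651
  (43 − 46.6574)²/46.6574 = 0.2867
  (56 − 52.3426)²/52.3426 = 0.2556
  (30 − 34.8752)²/34.8752 = 0.6815
  (44 − 39.1248)²/39.1248 = 0.6075
  (80 − 76.3485)²/76.3485 = 0.1746
  (82 − 85.6515)²/85.6515 = 0.1557
χ² = 0.2974 + 0.2651 + 0.2867 + 0.2556 + 0.6815 + 0.6075 + 0.1746 + 0.1557 = 2.724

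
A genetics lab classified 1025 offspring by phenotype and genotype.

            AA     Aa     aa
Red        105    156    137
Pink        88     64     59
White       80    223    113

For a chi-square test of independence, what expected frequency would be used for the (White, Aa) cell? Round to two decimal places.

179.79

Row total (White) = 416; column total (Aa) = 443; grand total N = 1025.
Expected count = (row total × column total) / N = 416 × 443 / 1025 = 179.79.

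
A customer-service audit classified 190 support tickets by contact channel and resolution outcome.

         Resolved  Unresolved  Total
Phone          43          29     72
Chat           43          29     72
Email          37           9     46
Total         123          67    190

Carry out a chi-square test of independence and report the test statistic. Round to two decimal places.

Grand total N = 190.
Expected counts (row total × column total / N):
  Phone, Resolved: 72×123/190 = 46.611
  Phone, Unresolved: 72×67/190 = 25.389
  Chat, Resolved: 72×123/190 = 46.611
  Chat, Unresolved: 72×67/190 = 25.389
  Email, Resolved: 46×123/190 = 29.779
  Email, Unresolved: 46×67/190 = 16.221
Contributions (O − E)²/E:
  (43 − 46.611)²/46.611 = 0.2797
  (29 − 25.389)²/25.389 = 0.5136
  (43 − 46.611)²/46.611 = 0.2797
  (29 − 25.389)²/25.389 = 0.5136
  (37 − 29.779)²/29.779 = 1.7510
  (9 − 16.221)²/16.221 = 3.2145
χ² = 0.2797 + 0.5136 + 0.2797 + 0.5136 + 1.7510 + 3.2145 = 6.55

6.55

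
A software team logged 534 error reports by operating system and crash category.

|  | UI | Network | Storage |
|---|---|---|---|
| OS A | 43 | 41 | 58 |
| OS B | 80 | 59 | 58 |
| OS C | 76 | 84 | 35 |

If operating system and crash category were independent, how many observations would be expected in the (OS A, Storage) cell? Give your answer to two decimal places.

Row total (OS A) = 142; column total (Storage) = 151; grand total N = 534.
Expected count = (row total × column total) / N = 142 × 151 / 534 = 40.15.

40.15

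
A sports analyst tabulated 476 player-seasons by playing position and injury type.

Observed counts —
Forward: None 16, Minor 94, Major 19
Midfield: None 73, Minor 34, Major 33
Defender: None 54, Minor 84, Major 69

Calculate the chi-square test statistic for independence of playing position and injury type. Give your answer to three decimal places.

85.156

Row totals: 129, 140, 207. Column totals: 143, 212, 121. Grand total N = 476.
Expected counts (row total × column total / N):
  Forward, None: 129×143/476 = 38.7542
  Forward, Minor: 129×212/476 = 57.4538
  Forward, Major: 129×121/476 = 32.7920
  Midfield, None: 140×143/476 = 42.0588
  Midfield, Minor: 140×212/476 = 62.3529
  Midfield, Major: 140×121/476 = 35.5882
  Defender, None: 207×143/476 = 62.1870
  Defender, Minor: 207×212/476 = 92.1933
  Defender, Major: 207×121/476 = 52.6197
Contributions (O − E)²/E:
  (16 − 38.7542)²/38.7542 = 13.3599
  (94 − 57.4538)²/57.4538 = 23.2469
  (19 − 32.7920)²/32.7920 = 5.8008
  (73 − 42.0588)²/42.0588 = 22.7624
  (34 − 62.3529)²/62.3529 = 12.8925
  (33 − 35.5882)²/35.5882 = 0.1882
  (54 − 62.1870)²/62.1870 = 1.0778
  (84 − 92.1933)²/92.1933 = 0.7281
  (69 − 52.6197)²/52.6197 = 5.0991
χ² = 13.3599 + 23.2469 + 5.8008 + 22.7624 + 12.8925 + 0.1882 + 1.0778 + 0.7281 + 5.0991 = 85.156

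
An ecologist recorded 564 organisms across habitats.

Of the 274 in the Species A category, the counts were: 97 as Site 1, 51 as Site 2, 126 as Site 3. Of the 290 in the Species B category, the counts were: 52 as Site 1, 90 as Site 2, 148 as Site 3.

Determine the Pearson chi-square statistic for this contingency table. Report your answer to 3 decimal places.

Row totals: 274, 290. Column totals: 149, 141, 274. Grand total N = 564.
Expected counts (row total × column total / N):
  Species A, Site 1: 274×149/564 = 72.3865
  Species A, Site 2: 274×141/564 = 68.5000
  Species A, Site 3: 274×274/564 = 133.1135
  Species B, Site 1: 290×149/564 = 76.6135
  Species B, Site 2: 290×141/564 = 72.5000
  Species B, Site 3: 290×274/564 = 140.8865
Contributions (O − E)²/E:
  (97 − 72.3865)²/72.3865 = 8.3693
  (51 − 68.5000)²/68.5000 = 4.4708
  (126 − 133.1135)²/133.1135 = 0.3801
  (52 − 76.6135)²/76.6135 = 7.9075
  (90 − 72.5000)²/72.5000 = 4.2241
  (148 − 140.8865)²/140.8865 = 0.3592
χ² = 8.3693 + 4.4708 + 0.3801 + 7.9075 + 4.2241 + 0.3592 = 25.711

25.711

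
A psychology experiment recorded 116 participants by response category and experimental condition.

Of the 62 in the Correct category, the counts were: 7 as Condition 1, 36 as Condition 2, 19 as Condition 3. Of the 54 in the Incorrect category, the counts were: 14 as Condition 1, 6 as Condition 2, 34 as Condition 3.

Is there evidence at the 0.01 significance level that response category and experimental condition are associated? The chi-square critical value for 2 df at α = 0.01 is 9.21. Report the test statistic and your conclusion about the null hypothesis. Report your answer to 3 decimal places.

Row totals: 62, 54. Column totals: 21, 42, 53. Grand total N = 116.
Expected counts (row total × column total / N):
  Correct, Condition 1: 62×21/116 = 11.2241
  Correct, Condition 2: 62×42/116 = 22.4483
  Correct, Condition 3: 62×53/116 = 28.3276
  Incorrect, Condition 1: 54×21/116 = 9.7759
  Incorrect, Condition 2: 54×42/116 = 19.5517
  Incorrect, Condition 3: 54×53/116 = 24.6724
Contributions (O − E)²/E:
  (7 − 11.2241)²/11.2241 = 1.5897
  (36 − 22.4483)²/22.4483 = 8.1810
  (19 − 28.3276)²/28.3276 = 3.0714
  (14 − 9.7759)²/9.7759 = 1.8252
  (6 − 19.5517)²/19.5517 = 9.3930
  (34 − 24.6724)²/24.6724 = 3.5264
χ² = 1.5897 + 8.1810 + 3.0714 + 1.8252 + 9.3930 + 3.5264 = 27.587
df = (2−1)(3−1) = 2. Since 27.587 > 9.21, reject the null hypothesis of independence at α = 0.01.

27.587; reject H₀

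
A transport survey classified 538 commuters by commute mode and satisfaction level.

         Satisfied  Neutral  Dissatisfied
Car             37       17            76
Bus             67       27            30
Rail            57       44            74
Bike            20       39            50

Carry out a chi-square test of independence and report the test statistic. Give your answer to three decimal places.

Row totals: 130, 124, 175, 109. Column totals: 181, 127, 230. Grand total N = 538.
Expected counts (row total × column total / N):
  Car, Satisfied: 130×181/538 = 43.7361
  Car, Neutral: 130×127/538 = 30.6877
  Car, Dissatisfied: 130×230/538 = 55.5762
  Bus, Satisfied: 124×181/538 = 41.7175
  Bus, Neutral: 124×127/538 = 29.2714
  Bus, Dissatisfied: 124×230/538 = 53.0112
  Rail, Satisfied: 175×181/538 = 58.8755
  Rail, Neutral: 175×127/538 = 41.3104
  Rail, Dissatisfied: 175×230/538 = 74.8141
  Bike, Satisfied: 109×181/538 = 36.6710
  Bike, Neutral: 109×127/538 = 25.7305
  Bike, Dissatisfied: 109×230/538 = 46.5985
Contributions (O − E)²/E:
  (37 − 43.7361)²/43.7361 = 1.0375
  (17 − 30.6877)²/30.6877 = 6.1052
  (76 − 55.5762)²/55.5762 = 7.5056
  (67 − 41.7175)²/41.7175 = 15.3222
  (27 − 29.2714)²/29.2714 = 0.1763
  (30 − 53.0112)²/53.0112 = 9.9887
  (57 − 58.8755)²/58.8755 = 0.0597
  (44 − 41.3104)²/41.3104 = 0.1751
  (74 − 74.8141)²/74.8141 = 0.0089
  (20 − 36.6710)²/36.6710 = 7.5788
  (39 − 25.7305)²/25.7305 = 6.8432
  (50 − 46.5985)²/46.5985 = 0.2483
χ² = 1.0375 + 6.1052 + 7.5056 + 15.3222 + 0.1763 + 9.9887 + 0.0597 + 0.1751 + 0.0089 + 7.5788 + 6.8432 + 0.2483 = 55.050

55.050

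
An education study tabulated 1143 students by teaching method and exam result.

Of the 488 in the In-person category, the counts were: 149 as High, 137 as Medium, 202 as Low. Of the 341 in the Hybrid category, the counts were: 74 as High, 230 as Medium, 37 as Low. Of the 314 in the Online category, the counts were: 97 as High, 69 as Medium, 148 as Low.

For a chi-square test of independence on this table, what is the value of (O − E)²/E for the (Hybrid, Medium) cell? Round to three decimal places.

76.763

Row total (Hybrid) = 341; column total (Medium) = 436; N = 1143.
Expected count E = 341 × 436 / 1143 = 130.0752.
Contribution = (O − E)²/E = (230 − 130.0752)² / 130.0752 = 76.763.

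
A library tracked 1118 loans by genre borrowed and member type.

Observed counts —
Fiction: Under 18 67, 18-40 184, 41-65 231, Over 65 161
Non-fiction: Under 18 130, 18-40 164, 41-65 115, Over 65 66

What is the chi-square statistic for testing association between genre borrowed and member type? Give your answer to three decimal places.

Row totals: 643, 475. Column totals: 197, 348, 346, 227. Grand total N = 1118.
Expected counts (row total × column total / N):
  Fiction, Under 18: 643×197/1118 = 113.3014
  Fiction, 18-40: 643×348/1118 = 200.1467
  Fiction, 41-65: 643×346/1118 = 198.9964
  Fiction, Over 65: 643×227/1118 = 130.5555
  Non-fiction, Under 18: 475×197/1118 = 83.6986
  Non-fiction, 18-40: 475×348/1118 = 147.8533
  Non-fiction, 41-65: 475×346/1118 = 147.0036
  Non-fiction, Over 65: 475×227/1118 = 96.4445
Contributions (O − E)²/E:
  (67 − 113.3014)²/113.3014 = 18.9214
  (184 − 200.1467)²/200.1467 = 1.3026
  (231 − 198.9964)²/198.9964 = 5.1470
  (161 − 130.5555)²/130.5555 = 7.0994
  (130 − 83.6986)²/83.6986 = 25.6136
  (164 − 147.8533)²/147.8533 = 1.7633
  (115 − 147.0036)²/147.0036 = 6.9674
  (66 − 96.4445)²/96.4445 = 9.6104
χ² = 18.9214 + 1.3026 + 5.1470 + 7.0994 + 25.6136 + 1.7633 + 6.9674 + 9.6104 = 76.425

76.425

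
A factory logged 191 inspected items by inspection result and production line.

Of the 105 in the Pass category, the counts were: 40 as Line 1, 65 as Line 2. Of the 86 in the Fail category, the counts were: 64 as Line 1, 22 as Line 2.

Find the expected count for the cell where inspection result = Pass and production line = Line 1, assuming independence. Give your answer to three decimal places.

Row total (Pass) = 105; column total (Line 1) = 104; grand total N = 191.
Expected count = (row total × column total) / N = 105 × 104 / 191 = 57.173.

57.173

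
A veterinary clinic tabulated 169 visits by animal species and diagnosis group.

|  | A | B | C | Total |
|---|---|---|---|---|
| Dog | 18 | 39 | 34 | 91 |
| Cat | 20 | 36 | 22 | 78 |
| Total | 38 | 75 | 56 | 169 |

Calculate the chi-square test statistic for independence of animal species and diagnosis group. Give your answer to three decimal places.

Grand total N = 169.
Expected counts (row total × column total / N):
  Dog, A: 91×38/169 = 20.4615
  Dog, B: 91×75/169 = 40.3846
  Dog, C: 91×56/169 = 30.1538
  Cat, A: 78×38/169 = 17.5385
  Cat, B: 78×75/169 = 34.6154
  Cat, C: 78×56/169 = 25.8462
Contributions (O − E)²/E:
  (18 − 20.4615)²/20.4615 = 0.2961
  (39 − 40.3846)²/40.3846 = 0.0475
  (34 − 30.1538)²/30.1538 = 0.4906
  (20 − 17.5385)²/17.5385 = 0.3455
  (36 − 34.6154)²/34.6154 = 0.0554
  (22 − 25.8462)²/25.8462 = 0.5724
χ² = 0.2961 + 0.0475 + 0.4906 + 0.3455 + 0.0554 + 0.5724 = 1.807

1.807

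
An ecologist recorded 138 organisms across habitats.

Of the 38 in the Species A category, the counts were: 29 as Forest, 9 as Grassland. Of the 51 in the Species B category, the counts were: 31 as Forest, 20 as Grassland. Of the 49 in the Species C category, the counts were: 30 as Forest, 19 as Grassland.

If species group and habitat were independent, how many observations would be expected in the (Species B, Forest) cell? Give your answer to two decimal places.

Row total (Species B) = 51; column total (Forest) = 90; grand total N = 138.
Expected count = (row total × column total) / N = 51 × 90 / 138 = 33.26.

33.26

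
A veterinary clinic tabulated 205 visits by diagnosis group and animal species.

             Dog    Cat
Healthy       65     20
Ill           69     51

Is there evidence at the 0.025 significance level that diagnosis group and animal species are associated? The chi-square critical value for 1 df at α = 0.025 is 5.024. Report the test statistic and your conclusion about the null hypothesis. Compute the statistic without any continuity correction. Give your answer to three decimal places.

7.910; reject H₀

Row totals: 85, 120. Column totals: 134, 71. Grand total N = 205.
Expected counts (row total × column total / N):
  Healthy, Dog: 85×134/205 = 55.56098
  Healthy, Cat: 85×71/205 = 29.43902
  Ill, Dog: 120×134/205 = 78.43902
  Ill, Cat: 120×71/205 = 41.56098
Contributions (O − E)²/E:
  (65 − 55.56098)²/55.56098 = 1.6036
  (20 − 29.43902)²/29.43902 = 3.0264
  (69 − 78.43902)²/78.43902 = 1.1359
  (51 − 41.56098)²/41.56098 = 2.1437
χ² = 1.6036 + 3.0264 + 1.1359 + 2.1437 = 7.910
df = (2−1)(2−1) = 1. Since 7.910 > 5.024, reject the null hypothesis of independence at α = 0.025.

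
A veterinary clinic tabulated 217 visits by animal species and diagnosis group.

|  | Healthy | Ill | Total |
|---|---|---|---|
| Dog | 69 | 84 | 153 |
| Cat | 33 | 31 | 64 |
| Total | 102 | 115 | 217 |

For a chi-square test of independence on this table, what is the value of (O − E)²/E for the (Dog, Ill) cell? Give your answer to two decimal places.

0.10

Row total (Dog) = 153; column total (Ill) = 115; N = 217.
Expected count E = 153 × 115 / 217 = 81.083.
Contribution = (O − E)²/E = (84 − 81.083)² / 81.083 = 0.10.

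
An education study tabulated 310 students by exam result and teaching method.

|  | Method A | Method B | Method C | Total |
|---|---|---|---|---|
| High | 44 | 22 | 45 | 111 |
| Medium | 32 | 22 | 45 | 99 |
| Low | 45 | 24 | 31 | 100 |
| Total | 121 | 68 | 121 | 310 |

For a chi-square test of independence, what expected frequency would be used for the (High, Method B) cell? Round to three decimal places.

Row total (High) = 111; column total (Method B) = 68; grand total N = 310.
Expected count = (row total × column total) / N = 111 × 68 / 310 = 24.348.

24.348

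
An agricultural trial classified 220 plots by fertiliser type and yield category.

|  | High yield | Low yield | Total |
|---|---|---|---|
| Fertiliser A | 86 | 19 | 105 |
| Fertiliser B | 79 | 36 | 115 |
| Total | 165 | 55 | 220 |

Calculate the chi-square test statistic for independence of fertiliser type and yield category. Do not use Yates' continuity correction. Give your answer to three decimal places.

5.108

Grand total N = 220.
Expected counts (row total × column total / N):
  Fertiliser A, High yield: 105×165/220 = 78.7500
  Fertiliser A, Low yield: 105×55/220 = 26.2500
  Fertiliser B, High yield: 115×165/220 = 86.2500
  Fertiliser B, Low yield: 115×55/220 = 28.7500
Contributions (O − E)²/E:
  (86 − 78.7500)²/78.7500 = 0.6675
  (19 − 26.2500)²/26.2500 = 2.0024
  (79 − 86.2500)²/86.2500 = 0.6094
  (36 − 28.7500)²/28.7500 = 1.8283
χ² = 0.6675 + 2.0024 + 0.6094 + 1.8283 = 5.108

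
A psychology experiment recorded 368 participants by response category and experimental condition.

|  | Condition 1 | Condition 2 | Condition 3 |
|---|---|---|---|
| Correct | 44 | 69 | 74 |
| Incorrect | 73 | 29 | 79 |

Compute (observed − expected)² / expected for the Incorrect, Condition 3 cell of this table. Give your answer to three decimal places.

0.187

Row total (Incorrect) = 181; column total (Condition 3) = 153; N = 368.
Expected count E = 181 × 153 / 368 = 75.2527.
Contribution = (O − E)²/E = (79 − 75.2527)² / 75.2527 = 0.187.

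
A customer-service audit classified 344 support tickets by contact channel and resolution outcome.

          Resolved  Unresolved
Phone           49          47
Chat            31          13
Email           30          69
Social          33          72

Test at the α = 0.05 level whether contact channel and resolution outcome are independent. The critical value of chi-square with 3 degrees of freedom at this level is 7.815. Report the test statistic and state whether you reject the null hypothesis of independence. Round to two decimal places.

Row totals: 96, 44, 99, 105. Column totals: 143, 201. Grand total N = 344.
Expected counts (row total × column total / N):
  Phone, Resolved: 96×143/344 = 39.907
  Phone, Unresolved: 96×201/344 = 56.093
  Chat, Resolved: 44×143/344 = 18.291
  Chat, Unresolved: 44×201/344 = 25.709
  Email, Resolved: 99×143/344 = 41.154
  Email, Unresolved: 99×201/344 = 57.846
  Social, Resolved: 105×143/344 = 43.648
  Social, Unresolved: 105×201/344 = 61.352
Contributions (O − E)²/E:
  (49 − 39.907)²/39.907 = 2.0719
  (47 − 56.093)²/56.093 = 1.4740
  (31 − 18.291)²/18.291 = 8.8305
  (13 − 25.709)²/25.709 = 6.2826
  (30 − 41.154)²/41.154 = 3.0231
  (69 − 57.846)²/57.846 = 2.1507
  (33 − 43.648)²/43.648 = 2.5976
  (72 − 61.352)²/61.352 = 1.8480
χ² = 2.0719 + 1.4740 + 8.8305 + 6.2826 + 3.0231 + 2.1507 + 2.5976 + 1.8480 = 28.28
df = (4−1)(2−1) = 3. Since 28.28 > 7.815, reject the null hypothesis of independence at α = 0.05.

28.28; reject H₀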